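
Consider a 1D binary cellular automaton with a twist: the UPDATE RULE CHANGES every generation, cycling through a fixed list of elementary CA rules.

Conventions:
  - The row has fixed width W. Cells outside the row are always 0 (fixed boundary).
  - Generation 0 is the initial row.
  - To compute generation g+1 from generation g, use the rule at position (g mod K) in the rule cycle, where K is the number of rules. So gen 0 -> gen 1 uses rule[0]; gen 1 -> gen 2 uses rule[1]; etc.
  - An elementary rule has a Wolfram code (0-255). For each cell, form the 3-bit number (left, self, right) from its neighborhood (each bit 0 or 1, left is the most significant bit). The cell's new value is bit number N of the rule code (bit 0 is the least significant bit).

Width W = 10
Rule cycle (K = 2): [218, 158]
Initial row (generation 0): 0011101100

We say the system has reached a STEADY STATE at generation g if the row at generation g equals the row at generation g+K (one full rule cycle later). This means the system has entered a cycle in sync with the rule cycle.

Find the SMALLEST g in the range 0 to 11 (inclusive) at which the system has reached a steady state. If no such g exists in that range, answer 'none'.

Answer: 9

Derivation:
Gen 0: 0011101100
Gen 1 (rule 218): 0111101110
Gen 2 (rule 158): 1111001101
Gen 3 (rule 218): 1111111100
Gen 4 (rule 158): 1111111010
Gen 5 (rule 218): 1111111001
Gen 6 (rule 158): 1111110111
Gen 7 (rule 218): 1111110111
Gen 8 (rule 158): 1111100110
Gen 9 (rule 218): 1111111111
Gen 10 (rule 158): 1111111110
Gen 11 (rule 218): 1111111111
Gen 12 (rule 158): 1111111110
Gen 13 (rule 218): 1111111111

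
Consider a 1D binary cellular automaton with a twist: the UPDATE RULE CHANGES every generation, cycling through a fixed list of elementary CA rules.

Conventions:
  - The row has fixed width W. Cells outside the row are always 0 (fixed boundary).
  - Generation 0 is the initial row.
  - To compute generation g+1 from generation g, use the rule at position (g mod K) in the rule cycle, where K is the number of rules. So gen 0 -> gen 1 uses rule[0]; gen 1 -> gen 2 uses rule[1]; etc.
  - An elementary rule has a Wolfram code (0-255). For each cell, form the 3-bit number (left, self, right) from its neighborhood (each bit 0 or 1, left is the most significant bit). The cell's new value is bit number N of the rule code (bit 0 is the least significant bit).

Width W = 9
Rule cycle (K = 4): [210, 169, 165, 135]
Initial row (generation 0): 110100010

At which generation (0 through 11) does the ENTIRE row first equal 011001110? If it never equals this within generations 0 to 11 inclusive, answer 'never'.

Gen 0: 110100010
Gen 1 (rule 210): 010010101
Gen 2 (rule 169): 000001010
Gen 3 (rule 165): 111101110
Gen 4 (rule 135): 011000100
Gen 5 (rule 210): 101101010
Gen 6 (rule 169): 011010100
Gen 7 (rule 165): 000111101
Gen 8 (rule 135): 111011001
Gen 9 (rule 210): 011001110
Gen 10 (rule 169): 010001100
Gen 11 (rule 165): 010100001

Answer: 9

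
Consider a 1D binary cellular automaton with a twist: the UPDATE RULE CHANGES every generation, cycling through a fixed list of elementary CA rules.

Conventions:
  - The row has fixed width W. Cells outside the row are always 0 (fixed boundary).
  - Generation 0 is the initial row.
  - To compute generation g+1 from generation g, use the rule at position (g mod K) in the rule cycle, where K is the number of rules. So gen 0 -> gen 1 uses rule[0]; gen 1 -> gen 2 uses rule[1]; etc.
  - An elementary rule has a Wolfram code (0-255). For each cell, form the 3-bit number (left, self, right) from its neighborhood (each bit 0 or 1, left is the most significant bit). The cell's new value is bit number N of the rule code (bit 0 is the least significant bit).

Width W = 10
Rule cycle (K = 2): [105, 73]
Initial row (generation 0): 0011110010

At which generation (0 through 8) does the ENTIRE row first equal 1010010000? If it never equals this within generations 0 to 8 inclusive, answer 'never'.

Answer: 1

Derivation:
Gen 0: 0011110010
Gen 1 (rule 105): 1010010000
Gen 2 (rule 73): 0000000111
Gen 3 (rule 105): 1111110101
Gen 4 (rule 73): 1000010000
Gen 5 (rule 105): 0011000111
Gen 6 (rule 73): 1011010101
Gen 7 (rule 105): 0111101010
Gen 8 (rule 73): 0100100000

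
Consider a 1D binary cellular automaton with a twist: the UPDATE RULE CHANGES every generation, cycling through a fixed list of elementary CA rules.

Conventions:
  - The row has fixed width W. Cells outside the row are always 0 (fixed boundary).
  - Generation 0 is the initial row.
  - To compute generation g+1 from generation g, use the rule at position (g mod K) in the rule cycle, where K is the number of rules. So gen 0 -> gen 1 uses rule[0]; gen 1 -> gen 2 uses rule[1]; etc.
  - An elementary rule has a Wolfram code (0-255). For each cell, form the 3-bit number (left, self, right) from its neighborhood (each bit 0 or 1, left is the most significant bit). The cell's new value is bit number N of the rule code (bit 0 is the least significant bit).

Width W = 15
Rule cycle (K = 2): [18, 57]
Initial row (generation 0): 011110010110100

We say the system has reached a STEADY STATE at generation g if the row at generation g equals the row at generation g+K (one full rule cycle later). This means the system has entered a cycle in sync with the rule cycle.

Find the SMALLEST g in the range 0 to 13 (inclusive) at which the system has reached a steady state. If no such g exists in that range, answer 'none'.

Gen 0: 011110010110100
Gen 1 (rule 18): 100001100000010
Gen 2 (rule 57): 011101011111001
Gen 3 (rule 18): 100000000000110
Gen 4 (rule 57): 011111111110101
Gen 5 (rule 18): 100000000000000
Gen 6 (rule 57): 011111111111111
Gen 7 (rule 18): 100000000000000
Gen 8 (rule 57): 011111111111111
Gen 9 (rule 18): 100000000000000
Gen 10 (rule 57): 011111111111111
Gen 11 (rule 18): 100000000000000
Gen 12 (rule 57): 011111111111111
Gen 13 (rule 18): 100000000000000
Gen 14 (rule 57): 011111111111111
Gen 15 (rule 18): 100000000000000

Answer: 5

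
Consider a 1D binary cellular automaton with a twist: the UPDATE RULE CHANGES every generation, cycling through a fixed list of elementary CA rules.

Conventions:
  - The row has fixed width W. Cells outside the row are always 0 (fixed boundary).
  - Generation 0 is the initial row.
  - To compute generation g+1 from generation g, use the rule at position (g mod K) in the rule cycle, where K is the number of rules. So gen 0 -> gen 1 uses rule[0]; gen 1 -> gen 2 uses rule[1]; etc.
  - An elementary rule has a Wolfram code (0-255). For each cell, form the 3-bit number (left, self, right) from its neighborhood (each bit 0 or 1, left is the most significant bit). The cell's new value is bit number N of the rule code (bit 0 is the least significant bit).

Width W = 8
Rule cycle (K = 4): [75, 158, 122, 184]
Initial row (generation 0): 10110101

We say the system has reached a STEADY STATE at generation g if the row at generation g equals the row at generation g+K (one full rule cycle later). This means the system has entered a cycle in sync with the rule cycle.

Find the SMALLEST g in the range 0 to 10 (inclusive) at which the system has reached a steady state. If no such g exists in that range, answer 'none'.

Answer: none

Derivation:
Gen 0: 10110101
Gen 1 (rule 75): 00110000
Gen 2 (rule 158): 01101000
Gen 3 (rule 122): 11110100
Gen 4 (rule 184): 11101010
Gen 5 (rule 75): 10100000
Gen 6 (rule 158): 10110000
Gen 7 (rule 122): 01111000
Gen 8 (rule 184): 01110100
Gen 9 (rule 75): 11010001
Gen 10 (rule 158): 10011011
Gen 11 (rule 122): 01111111
Gen 12 (rule 184): 01111110
Gen 13 (rule 75): 11000010
Gen 14 (rule 158): 10100111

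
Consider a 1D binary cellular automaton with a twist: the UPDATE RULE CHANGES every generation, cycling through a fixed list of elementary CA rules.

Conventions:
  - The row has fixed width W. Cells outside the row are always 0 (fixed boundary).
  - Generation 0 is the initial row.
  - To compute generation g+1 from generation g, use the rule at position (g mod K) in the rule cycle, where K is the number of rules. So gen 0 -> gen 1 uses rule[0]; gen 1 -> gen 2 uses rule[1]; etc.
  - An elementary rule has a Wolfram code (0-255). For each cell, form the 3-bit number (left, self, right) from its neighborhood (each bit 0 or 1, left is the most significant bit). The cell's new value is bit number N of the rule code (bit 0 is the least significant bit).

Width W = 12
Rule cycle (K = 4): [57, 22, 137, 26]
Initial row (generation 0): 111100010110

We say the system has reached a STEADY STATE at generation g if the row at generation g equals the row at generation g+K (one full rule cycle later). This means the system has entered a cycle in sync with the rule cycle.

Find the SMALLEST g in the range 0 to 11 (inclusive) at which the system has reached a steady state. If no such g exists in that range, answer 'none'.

Gen 0: 111100010110
Gen 1 (rule 57): 100011001101
Gen 2 (rule 22): 110100110001
Gen 3 (rule 137): 100000100100
Gen 4 (rule 26): 010001011010
Gen 5 (rule 57): 001100110101
Gen 6 (rule 22): 010011000101
Gen 7 (rule 137): 000010010000
Gen 8 (rule 26): 000101101000
Gen 9 (rule 57): 110011010111
Gen 10 (rule 22): 001100010000
Gen 11 (rule 137): 101001000111
Gen 12 (rule 26): 000110101100
Gen 13 (rule 57): 110101011011
Gen 14 (rule 22): 000101000000
Gen 15 (rule 137): 110000011111

Answer: none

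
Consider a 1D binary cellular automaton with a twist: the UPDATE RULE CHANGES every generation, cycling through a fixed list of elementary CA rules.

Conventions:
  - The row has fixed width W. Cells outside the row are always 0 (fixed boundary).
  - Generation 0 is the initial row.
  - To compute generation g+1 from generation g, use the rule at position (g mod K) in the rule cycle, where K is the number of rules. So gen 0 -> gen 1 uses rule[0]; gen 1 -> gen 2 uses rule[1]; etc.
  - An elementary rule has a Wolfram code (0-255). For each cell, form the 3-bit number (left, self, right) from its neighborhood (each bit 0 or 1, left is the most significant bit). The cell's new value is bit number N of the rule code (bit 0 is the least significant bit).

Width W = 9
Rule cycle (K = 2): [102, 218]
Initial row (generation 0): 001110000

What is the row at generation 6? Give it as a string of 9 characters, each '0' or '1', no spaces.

Answer: 111101010

Derivation:
Gen 0: 001110000
Gen 1 (rule 102): 010010000
Gen 2 (rule 218): 101101000
Gen 3 (rule 102): 110111000
Gen 4 (rule 218): 110111100
Gen 5 (rule 102): 011000100
Gen 6 (rule 218): 111101010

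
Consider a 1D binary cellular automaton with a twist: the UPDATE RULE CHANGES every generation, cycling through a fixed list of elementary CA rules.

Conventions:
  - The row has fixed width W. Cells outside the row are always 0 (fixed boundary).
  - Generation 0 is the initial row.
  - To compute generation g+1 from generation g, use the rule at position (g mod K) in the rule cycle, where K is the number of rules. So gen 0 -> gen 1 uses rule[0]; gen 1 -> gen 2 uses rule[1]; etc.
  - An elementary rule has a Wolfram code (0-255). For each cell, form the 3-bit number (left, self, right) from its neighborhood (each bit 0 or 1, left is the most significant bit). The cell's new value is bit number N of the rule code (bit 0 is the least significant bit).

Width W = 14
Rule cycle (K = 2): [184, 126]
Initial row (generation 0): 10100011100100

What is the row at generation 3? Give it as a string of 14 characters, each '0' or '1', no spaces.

Gen 0: 10100011100100
Gen 1 (rule 184): 01010011010010
Gen 2 (rule 126): 11111111111111
Gen 3 (rule 184): 11111111111110

Answer: 11111111111110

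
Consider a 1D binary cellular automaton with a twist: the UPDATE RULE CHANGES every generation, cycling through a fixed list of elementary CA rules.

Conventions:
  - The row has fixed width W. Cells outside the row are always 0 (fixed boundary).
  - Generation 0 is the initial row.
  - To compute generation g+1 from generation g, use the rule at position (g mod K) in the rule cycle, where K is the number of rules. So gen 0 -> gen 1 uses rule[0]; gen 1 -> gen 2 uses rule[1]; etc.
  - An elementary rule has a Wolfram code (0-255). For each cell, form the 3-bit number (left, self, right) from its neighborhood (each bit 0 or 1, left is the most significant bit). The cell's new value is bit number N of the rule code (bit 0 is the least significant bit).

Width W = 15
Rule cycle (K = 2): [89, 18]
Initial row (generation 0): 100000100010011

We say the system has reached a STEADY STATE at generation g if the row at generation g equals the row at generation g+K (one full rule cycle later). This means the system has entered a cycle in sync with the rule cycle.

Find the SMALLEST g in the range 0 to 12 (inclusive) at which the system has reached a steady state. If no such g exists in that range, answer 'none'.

Answer: 4

Derivation:
Gen 0: 100000100010011
Gen 1 (rule 89): 011110011001011
Gen 2 (rule 18): 100001100110000
Gen 3 (rule 89): 011101110111111
Gen 4 (rule 18): 100000000000000
Gen 5 (rule 89): 011111111111111
Gen 6 (rule 18): 100000000000000
Gen 7 (rule 89): 011111111111111
Gen 8 (rule 18): 100000000000000
Gen 9 (rule 89): 011111111111111
Gen 10 (rule 18): 100000000000000
Gen 11 (rule 89): 011111111111111
Gen 12 (rule 18): 100000000000000
Gen 13 (rule 89): 011111111111111
Gen 14 (rule 18): 100000000000000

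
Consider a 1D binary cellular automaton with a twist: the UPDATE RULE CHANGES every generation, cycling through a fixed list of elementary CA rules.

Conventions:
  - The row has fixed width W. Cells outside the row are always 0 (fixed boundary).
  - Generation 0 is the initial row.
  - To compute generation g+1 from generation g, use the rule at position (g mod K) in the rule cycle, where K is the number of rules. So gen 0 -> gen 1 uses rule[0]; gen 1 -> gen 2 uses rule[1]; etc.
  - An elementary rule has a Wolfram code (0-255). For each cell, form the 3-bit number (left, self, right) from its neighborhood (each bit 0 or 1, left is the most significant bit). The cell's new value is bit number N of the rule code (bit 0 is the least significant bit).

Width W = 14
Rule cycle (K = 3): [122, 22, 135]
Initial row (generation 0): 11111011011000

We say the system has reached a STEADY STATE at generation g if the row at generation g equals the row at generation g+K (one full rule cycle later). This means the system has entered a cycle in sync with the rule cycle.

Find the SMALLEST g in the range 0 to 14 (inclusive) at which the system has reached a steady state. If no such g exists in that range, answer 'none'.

Gen 0: 11111011011000
Gen 1 (rule 122): 10001111111100
Gen 2 (rule 22): 11010000000010
Gen 3 (rule 135): 00010111111110
Gen 4 (rule 122): 00101100000011
Gen 5 (rule 22): 01100010000100
Gen 6 (rule 135): 10001110111101
Gen 7 (rule 122): 01011011100110
Gen 8 (rule 22): 11000000011001
Gen 9 (rule 135): 00011111100011
Gen 10 (rule 122): 00110000110111
Gen 11 (rule 22): 01001001000000
Gen 12 (rule 135): 11011011011111
Gen 13 (rule 122): 11111111110001
Gen 14 (rule 22): 00000000001011
Gen 15 (rule 135): 11111111111000
Gen 16 (rule 122): 10000000001100
Gen 17 (rule 22): 11000000010010

Answer: none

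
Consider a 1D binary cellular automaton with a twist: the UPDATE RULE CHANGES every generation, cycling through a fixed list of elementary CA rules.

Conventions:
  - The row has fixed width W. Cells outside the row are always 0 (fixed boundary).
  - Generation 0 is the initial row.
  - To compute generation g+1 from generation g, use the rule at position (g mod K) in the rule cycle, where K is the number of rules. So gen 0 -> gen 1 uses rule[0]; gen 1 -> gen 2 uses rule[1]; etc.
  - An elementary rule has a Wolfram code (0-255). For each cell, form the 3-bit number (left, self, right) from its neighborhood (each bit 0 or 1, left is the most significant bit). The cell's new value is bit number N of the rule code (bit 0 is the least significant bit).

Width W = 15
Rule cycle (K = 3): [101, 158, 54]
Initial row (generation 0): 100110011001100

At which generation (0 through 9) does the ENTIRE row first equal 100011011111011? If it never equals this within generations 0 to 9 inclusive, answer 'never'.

Answer: never

Derivation:
Gen 0: 100110011001100
Gen 1 (rule 101): 100010001000101
Gen 2 (rule 158): 110111011101101
Gen 3 (rule 54): 001000100010011
Gen 4 (rule 101): 101010101010001
Gen 5 (rule 158): 101010101011011
Gen 6 (rule 54): 111111111100100
Gen 7 (rule 101): 000000000100101
Gen 8 (rule 158): 000000001111101
Gen 9 (rule 54): 000000010000011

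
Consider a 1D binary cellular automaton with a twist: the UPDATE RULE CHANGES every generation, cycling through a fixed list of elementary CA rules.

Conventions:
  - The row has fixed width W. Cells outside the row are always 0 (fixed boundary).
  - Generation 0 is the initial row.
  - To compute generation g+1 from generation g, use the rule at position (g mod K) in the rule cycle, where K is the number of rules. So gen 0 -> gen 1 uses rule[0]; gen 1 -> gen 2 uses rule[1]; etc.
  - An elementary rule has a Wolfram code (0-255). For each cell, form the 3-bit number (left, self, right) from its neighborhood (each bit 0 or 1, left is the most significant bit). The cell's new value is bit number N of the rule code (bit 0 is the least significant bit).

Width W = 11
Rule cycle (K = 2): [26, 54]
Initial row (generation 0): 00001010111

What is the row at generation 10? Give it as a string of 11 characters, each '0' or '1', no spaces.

Answer: 11100010001

Derivation:
Gen 0: 00001010111
Gen 1 (rule 26): 00010000100
Gen 2 (rule 54): 00111001110
Gen 3 (rule 26): 01100111001
Gen 4 (rule 54): 10011000111
Gen 5 (rule 26): 01110101100
Gen 6 (rule 54): 10001110010
Gen 7 (rule 26): 01011001101
Gen 8 (rule 54): 11100110011
Gen 9 (rule 26): 10011101110
Gen 10 (rule 54): 11100010001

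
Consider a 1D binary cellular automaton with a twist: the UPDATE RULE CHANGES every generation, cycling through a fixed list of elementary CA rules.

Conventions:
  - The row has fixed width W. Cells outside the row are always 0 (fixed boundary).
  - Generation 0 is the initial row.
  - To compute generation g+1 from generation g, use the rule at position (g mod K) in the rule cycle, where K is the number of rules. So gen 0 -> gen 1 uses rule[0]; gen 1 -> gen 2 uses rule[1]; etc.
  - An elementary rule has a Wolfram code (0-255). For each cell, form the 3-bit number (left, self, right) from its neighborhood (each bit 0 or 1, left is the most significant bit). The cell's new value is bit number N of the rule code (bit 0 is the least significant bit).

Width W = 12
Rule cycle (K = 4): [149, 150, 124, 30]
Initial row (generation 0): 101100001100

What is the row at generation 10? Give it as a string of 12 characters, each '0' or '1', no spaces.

Gen 0: 101100001100
Gen 1 (rule 149): 100011100011
Gen 2 (rule 150): 110101010100
Gen 3 (rule 124): 111111111110
Gen 4 (rule 30): 100000000001
Gen 5 (rule 149): 111111111101
Gen 6 (rule 150): 011111111001
Gen 7 (rule 124): 010000001101
Gen 8 (rule 30): 111000011001
Gen 9 (rule 149): 010111000101
Gen 10 (rule 150): 110010101101

Answer: 110010101101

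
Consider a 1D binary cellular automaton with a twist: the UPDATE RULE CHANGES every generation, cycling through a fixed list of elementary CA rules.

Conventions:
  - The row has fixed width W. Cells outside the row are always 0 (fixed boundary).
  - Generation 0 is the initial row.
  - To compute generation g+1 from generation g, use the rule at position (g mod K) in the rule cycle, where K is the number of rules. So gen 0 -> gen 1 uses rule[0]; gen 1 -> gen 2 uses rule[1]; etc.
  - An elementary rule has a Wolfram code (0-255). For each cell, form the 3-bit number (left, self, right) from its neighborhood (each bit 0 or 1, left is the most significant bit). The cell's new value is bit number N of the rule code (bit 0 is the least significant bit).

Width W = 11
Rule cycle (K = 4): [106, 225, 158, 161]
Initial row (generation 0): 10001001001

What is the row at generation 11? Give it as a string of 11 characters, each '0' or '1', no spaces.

Gen 0: 10001001001
Gen 1 (rule 106): 00010010010
Gen 2 (rule 225): 11000000000
Gen 3 (rule 158): 10100000000
Gen 4 (rule 161): 01001111111
Gen 5 (rule 106): 10011000001
Gen 6 (rule 225): 00001011100
Gen 7 (rule 158): 00011011010
Gen 8 (rule 161): 11000100100
Gen 9 (rule 106): 11001001000
Gen 10 (rule 225): 01000000011
Gen 11 (rule 158): 11100000110

Answer: 11100000110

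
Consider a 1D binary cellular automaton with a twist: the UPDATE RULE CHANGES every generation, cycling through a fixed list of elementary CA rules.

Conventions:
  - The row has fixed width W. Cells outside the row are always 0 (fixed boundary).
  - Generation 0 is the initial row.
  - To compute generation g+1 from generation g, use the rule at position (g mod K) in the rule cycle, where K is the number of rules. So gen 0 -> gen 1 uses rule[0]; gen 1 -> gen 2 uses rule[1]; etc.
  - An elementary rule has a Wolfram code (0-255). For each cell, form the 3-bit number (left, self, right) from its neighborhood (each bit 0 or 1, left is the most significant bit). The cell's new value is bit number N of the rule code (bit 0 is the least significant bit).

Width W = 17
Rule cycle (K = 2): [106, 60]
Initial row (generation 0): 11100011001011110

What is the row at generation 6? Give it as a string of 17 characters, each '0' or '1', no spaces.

Gen 0: 11100011001011110
Gen 1 (rule 106): 10100111010110010
Gen 2 (rule 60): 11110100111101011
Gen 3 (rule 106): 10011001100110111
Gen 4 (rule 60): 11010101010101100
Gen 5 (rule 106): 11101010101011100
Gen 6 (rule 60): 10011111111110010

Answer: 10011111111110010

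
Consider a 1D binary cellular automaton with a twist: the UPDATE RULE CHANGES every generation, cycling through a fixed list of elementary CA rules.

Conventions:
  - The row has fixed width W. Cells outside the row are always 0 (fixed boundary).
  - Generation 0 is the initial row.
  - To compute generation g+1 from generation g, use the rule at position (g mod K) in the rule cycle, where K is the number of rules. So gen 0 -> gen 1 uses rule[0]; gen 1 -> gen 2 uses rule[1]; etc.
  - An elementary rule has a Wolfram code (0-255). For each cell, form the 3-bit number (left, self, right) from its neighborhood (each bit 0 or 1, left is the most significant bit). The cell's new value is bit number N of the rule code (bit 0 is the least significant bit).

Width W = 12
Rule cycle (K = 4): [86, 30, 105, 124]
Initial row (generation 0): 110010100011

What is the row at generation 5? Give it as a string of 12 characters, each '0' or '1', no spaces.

Answer: 000001100101

Derivation:
Gen 0: 110010100011
Gen 1 (rule 86): 011110110101
Gen 2 (rule 30): 110000100101
Gen 3 (rule 105): 110110000010
Gen 4 (rule 124): 111111000011
Gen 5 (rule 86): 000001100101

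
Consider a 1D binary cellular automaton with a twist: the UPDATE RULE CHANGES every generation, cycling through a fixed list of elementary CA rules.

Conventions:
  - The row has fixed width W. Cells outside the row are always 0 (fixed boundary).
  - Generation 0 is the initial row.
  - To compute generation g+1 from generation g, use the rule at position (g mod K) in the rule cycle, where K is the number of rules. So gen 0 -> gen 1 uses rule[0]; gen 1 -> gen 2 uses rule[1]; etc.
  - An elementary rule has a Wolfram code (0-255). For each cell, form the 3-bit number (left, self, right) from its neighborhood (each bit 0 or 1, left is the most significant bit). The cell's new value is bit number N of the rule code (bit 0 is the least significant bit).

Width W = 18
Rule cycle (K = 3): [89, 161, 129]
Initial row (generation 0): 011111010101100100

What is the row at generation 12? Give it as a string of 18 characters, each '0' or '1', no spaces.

Answer: 001111100000111100

Derivation:
Gen 0: 011111010101100100
Gen 1 (rule 89): 010001000001110011
Gen 2 (rule 161): 000100011100100000
Gen 3 (rule 129): 110001001000001111
Gen 4 (rule 89): 111100100111101001
Gen 5 (rule 161): 011000000011010000
Gen 6 (rule 129): 000011111000000111
Gen 7 (rule 89): 111010001111110101
Gen 8 (rule 161): 010100100111101010
Gen 9 (rule 129): 000000000011000000
Gen 10 (rule 89): 111111111011111111
Gen 11 (rule 161): 011111110101111110
Gen 12 (rule 129): 001111100000111100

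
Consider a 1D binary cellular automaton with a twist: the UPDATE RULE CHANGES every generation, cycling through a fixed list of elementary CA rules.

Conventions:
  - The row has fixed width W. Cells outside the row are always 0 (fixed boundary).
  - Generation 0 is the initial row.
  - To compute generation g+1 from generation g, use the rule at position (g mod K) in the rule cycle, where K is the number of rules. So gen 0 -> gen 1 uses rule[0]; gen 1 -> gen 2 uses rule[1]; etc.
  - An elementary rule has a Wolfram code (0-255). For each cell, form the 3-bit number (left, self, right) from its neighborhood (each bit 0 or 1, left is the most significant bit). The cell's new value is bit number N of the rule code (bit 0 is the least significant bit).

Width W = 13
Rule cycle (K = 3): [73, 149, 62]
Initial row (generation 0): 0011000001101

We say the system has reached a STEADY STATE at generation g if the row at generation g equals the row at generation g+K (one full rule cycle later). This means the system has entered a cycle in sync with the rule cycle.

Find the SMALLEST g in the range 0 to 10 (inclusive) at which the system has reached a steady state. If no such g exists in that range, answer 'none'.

Gen 0: 0011000001101
Gen 1 (rule 73): 1011011101100
Gen 2 (rule 149): 1000001000011
Gen 3 (rule 62): 1100011100110
Gen 4 (rule 73): 1101010100110
Gen 5 (rule 149): 0001010110001
Gen 6 (rule 62): 0011111101011
Gen 7 (rule 73): 1010000100011
Gen 8 (rule 149): 1011110111000
Gen 9 (rule 62): 1110001100100
Gen 10 (rule 73): 1010101100001
Gen 11 (rule 149): 1010100011101
Gen 12 (rule 62): 1111110110011
Gen 13 (rule 73): 1000010110011

Answer: none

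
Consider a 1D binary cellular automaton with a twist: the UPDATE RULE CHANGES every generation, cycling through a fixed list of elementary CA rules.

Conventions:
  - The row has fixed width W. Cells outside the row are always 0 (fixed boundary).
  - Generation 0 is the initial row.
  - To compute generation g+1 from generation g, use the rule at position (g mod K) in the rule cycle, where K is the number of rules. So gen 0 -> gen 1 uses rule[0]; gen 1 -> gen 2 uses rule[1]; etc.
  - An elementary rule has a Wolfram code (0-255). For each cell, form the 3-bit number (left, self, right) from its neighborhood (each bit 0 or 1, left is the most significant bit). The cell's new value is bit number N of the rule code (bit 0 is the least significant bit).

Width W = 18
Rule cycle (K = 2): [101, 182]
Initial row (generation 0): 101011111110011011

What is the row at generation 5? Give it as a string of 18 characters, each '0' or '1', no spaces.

Answer: 011111001111111101

Derivation:
Gen 0: 101011111110011011
Gen 1 (rule 101): 111100000010001101
Gen 2 (rule 182): 011010000111010011
Gen 3 (rule 101): 001110110001110001
Gen 4 (rule 182): 010101001010101011
Gen 5 (rule 101): 011111001111111101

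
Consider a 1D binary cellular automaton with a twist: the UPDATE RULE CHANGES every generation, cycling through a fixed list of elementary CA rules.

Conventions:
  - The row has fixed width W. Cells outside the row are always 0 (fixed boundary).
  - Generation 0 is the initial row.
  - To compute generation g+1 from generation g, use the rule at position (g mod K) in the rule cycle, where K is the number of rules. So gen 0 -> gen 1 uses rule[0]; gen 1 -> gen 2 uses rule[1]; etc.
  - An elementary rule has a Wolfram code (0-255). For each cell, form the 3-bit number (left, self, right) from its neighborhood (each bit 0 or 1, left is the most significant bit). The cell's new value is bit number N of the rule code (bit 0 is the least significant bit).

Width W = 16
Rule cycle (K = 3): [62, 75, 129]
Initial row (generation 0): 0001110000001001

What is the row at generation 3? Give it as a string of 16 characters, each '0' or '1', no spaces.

Gen 0: 0001110000001001
Gen 1 (rule 62): 0011001000011111
Gen 2 (rule 75): 1111010011110001
Gen 3 (rule 129): 0110000001100100

Answer: 0110000001100100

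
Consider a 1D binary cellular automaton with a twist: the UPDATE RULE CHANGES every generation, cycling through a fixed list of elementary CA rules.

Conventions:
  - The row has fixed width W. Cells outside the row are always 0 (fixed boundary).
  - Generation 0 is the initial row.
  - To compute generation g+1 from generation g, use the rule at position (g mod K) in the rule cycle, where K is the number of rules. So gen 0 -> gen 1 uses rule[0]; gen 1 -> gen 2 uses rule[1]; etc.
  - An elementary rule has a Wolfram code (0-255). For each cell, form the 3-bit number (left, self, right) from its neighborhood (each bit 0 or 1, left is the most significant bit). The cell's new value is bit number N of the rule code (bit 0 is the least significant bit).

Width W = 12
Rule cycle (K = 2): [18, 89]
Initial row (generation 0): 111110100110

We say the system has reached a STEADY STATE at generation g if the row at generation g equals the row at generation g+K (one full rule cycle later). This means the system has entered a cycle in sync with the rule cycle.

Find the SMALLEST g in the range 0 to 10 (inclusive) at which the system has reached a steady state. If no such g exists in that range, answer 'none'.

Answer: 7

Derivation:
Gen 0: 111110100110
Gen 1 (rule 18): 000000011001
Gen 2 (rule 89): 111111011100
Gen 3 (rule 18): 000000000010
Gen 4 (rule 89): 111111111001
Gen 5 (rule 18): 000000000110
Gen 6 (rule 89): 111111110111
Gen 7 (rule 18): 000000000000
Gen 8 (rule 89): 111111111111
Gen 9 (rule 18): 000000000000
Gen 10 (rule 89): 111111111111
Gen 11 (rule 18): 000000000000
Gen 12 (rule 89): 111111111111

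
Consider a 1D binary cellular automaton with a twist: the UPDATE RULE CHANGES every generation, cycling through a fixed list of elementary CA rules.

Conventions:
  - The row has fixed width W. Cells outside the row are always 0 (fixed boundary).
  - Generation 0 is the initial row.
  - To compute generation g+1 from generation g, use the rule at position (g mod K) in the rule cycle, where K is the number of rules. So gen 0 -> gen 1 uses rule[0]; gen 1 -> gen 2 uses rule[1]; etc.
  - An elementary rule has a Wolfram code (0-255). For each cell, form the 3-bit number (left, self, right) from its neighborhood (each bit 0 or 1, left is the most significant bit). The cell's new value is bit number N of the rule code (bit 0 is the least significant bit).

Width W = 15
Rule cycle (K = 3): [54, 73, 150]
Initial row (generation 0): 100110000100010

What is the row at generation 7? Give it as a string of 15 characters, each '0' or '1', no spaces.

Answer: 011100010001100

Derivation:
Gen 0: 100110000100010
Gen 1 (rule 54): 111001001110111
Gen 2 (rule 73): 101000001010101
Gen 3 (rule 150): 101100011010101
Gen 4 (rule 54): 110010100111111
Gen 5 (rule 73): 110000000100001
Gen 6 (rule 150): 001000001110011
Gen 7 (rule 54): 011100010001100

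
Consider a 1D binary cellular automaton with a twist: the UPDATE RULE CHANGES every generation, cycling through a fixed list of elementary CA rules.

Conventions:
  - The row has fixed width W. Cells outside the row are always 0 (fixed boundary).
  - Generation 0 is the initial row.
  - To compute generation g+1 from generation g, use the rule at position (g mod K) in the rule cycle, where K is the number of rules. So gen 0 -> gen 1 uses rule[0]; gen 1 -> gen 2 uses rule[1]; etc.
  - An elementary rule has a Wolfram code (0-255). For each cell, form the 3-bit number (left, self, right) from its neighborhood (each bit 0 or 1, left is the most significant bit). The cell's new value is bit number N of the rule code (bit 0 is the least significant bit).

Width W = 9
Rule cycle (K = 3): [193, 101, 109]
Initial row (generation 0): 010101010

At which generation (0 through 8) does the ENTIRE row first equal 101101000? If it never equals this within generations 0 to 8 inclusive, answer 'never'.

Answer: never

Derivation:
Gen 0: 010101010
Gen 1 (rule 193): 000000000
Gen 2 (rule 101): 111111111
Gen 3 (rule 109): 100000001
Gen 4 (rule 193): 001111100
Gen 5 (rule 101): 100000101
Gen 6 (rule 109): 101110111
Gen 7 (rule 193): 000110011
Gen 8 (rule 101): 110010001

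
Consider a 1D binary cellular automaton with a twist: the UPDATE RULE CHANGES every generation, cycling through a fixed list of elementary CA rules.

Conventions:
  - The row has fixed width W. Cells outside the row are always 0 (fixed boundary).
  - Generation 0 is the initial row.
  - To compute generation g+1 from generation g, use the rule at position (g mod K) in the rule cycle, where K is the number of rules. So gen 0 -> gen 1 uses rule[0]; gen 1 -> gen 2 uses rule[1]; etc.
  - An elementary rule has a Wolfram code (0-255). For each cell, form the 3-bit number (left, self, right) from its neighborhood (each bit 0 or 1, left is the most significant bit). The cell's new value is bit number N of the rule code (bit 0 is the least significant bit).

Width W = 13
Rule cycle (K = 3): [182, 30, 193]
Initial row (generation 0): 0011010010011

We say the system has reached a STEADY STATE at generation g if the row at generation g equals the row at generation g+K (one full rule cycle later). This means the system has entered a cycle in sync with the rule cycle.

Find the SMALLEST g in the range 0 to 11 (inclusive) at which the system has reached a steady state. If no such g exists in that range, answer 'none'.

Answer: none

Derivation:
Gen 0: 0011010010011
Gen 1 (rule 182): 0100111111100
Gen 2 (rule 30): 1111100000010
Gen 3 (rule 193): 0111101111000
Gen 4 (rule 182): 1011010110100
Gen 5 (rule 30): 1010010100110
Gen 6 (rule 193): 0000000000010
Gen 7 (rule 182): 0000000000111
Gen 8 (rule 30): 0000000001100
Gen 9 (rule 193): 1111111100101
Gen 10 (rule 182): 0111111011111
Gen 11 (rule 30): 1100000010000
Gen 12 (rule 193): 0101111000111
Gen 13 (rule 182): 1110110101010
Gen 14 (rule 30): 1000100101011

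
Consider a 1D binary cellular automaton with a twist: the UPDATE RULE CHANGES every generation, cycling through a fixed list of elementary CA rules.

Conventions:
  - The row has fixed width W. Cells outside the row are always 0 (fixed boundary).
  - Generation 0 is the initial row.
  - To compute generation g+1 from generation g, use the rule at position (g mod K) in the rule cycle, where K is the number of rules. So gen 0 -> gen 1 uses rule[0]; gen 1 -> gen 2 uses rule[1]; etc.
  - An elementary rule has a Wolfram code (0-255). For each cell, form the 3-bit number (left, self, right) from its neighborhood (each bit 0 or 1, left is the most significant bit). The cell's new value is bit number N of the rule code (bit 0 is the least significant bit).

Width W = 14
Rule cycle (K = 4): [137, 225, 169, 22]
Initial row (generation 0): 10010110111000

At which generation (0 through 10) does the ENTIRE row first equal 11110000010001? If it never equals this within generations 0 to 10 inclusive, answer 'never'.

Gen 0: 10010110111000
Gen 1 (rule 137): 00000100110011
Gen 2 (rule 225): 11110000010001
Gen 3 (rule 169): 11100111000100
Gen 4 (rule 22): 00011000101110
Gen 5 (rule 137): 11010010001100
Gen 6 (rule 225): 01100000100101
Gen 7 (rule 169): 01001110000010
Gen 8 (rule 22): 11110001000111
Gen 9 (rule 137): 11100100010110
Gen 10 (rule 225): 01100001001010

Answer: 2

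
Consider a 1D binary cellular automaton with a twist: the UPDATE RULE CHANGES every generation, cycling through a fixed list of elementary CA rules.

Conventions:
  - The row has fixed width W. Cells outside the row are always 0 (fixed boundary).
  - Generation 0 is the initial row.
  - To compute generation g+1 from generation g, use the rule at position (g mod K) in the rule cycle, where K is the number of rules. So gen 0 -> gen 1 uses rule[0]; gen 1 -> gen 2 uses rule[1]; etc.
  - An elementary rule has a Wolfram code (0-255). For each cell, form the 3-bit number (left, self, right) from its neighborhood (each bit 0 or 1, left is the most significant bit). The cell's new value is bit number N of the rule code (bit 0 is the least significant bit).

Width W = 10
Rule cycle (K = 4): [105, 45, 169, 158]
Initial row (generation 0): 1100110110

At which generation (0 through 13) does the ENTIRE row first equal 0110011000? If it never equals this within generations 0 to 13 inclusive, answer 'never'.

Gen 0: 1100110110
Gen 1 (rule 105): 1100111110
Gen 2 (rule 45): 1000100000
Gen 3 (rule 169): 0010001111
Gen 4 (rule 158): 0111011110
Gen 5 (rule 105): 0101110010
Gen 6 (rule 45): 0111000010
Gen 7 (rule 169): 0110011000
Gen 8 (rule 158): 1101110100
Gen 9 (rule 105): 1111011001
Gen 10 (rule 45): 1000110001
Gen 11 (rule 169): 0010100100
Gen 12 (rule 158): 0110111110
Gen 13 (rule 105): 0111100010

Answer: 7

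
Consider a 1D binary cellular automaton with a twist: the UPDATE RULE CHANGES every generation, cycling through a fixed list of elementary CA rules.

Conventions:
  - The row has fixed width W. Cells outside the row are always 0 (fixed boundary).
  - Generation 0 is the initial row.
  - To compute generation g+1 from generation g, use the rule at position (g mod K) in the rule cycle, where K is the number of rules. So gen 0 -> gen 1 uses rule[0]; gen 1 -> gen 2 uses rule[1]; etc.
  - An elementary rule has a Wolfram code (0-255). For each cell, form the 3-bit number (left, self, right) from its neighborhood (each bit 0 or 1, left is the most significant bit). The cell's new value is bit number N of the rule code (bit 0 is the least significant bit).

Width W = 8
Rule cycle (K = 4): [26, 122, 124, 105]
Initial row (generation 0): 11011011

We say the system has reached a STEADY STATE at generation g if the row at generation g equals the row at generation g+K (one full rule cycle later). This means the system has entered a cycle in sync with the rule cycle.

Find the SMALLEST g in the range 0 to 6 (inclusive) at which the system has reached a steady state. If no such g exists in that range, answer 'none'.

Gen 0: 11011011
Gen 1 (rule 26): 10010010
Gen 2 (rule 122): 01101101
Gen 3 (rule 124): 01111111
Gen 4 (rule 105): 01000001
Gen 5 (rule 26): 10100010
Gen 6 (rule 122): 01010101
Gen 7 (rule 124): 01111111
Gen 8 (rule 105): 01000001
Gen 9 (rule 26): 10100010
Gen 10 (rule 122): 01010101

Answer: 3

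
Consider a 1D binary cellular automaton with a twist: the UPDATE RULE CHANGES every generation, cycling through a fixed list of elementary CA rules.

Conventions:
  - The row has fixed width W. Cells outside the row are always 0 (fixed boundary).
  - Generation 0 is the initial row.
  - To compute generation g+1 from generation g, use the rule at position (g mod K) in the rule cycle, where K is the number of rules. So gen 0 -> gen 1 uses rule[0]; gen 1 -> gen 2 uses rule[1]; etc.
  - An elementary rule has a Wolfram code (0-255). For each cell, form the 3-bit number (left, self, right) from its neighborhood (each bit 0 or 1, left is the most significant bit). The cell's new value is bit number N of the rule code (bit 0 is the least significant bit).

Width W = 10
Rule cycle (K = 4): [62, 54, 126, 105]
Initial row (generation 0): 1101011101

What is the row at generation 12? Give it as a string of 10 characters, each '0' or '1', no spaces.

Gen 0: 1101011101
Gen 1 (rule 62): 1011110011
Gen 2 (rule 54): 1100001100
Gen 3 (rule 126): 1110011110
Gen 4 (rule 105): 1010010010
Gen 5 (rule 62): 1111111111
Gen 6 (rule 54): 0000000000
Gen 7 (rule 126): 0000000000
Gen 8 (rule 105): 1111111111
Gen 9 (rule 62): 1000000000
Gen 10 (rule 54): 1100000000
Gen 11 (rule 126): 1110000000
Gen 12 (rule 105): 1010111111

Answer: 1010111111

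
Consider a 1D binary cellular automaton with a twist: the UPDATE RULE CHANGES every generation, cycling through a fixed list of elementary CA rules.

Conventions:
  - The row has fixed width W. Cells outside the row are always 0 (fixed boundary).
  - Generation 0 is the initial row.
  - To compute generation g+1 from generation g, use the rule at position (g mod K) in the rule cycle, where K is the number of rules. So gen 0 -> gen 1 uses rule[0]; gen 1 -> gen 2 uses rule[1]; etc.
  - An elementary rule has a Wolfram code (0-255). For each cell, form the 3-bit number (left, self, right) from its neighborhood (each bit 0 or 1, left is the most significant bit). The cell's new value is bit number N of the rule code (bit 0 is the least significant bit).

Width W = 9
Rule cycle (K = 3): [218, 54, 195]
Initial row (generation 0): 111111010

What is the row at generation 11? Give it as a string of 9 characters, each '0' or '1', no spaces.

Gen 0: 111111010
Gen 1 (rule 218): 111111001
Gen 2 (rule 54): 000000111
Gen 3 (rule 195): 111111011
Gen 4 (rule 218): 111111011
Gen 5 (rule 54): 000000100
Gen 6 (rule 195): 111111001
Gen 7 (rule 218): 111111110
Gen 8 (rule 54): 000000001
Gen 9 (rule 195): 111111110
Gen 10 (rule 218): 111111111
Gen 11 (rule 54): 000000000

Answer: 000000000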